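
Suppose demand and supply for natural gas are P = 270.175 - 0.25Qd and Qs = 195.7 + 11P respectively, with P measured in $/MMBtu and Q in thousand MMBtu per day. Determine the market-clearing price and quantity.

P* = 59, Q* = 844.7

Inverting to quantity form: Qd = 1080.7 - 4P.
Equating demand and supply, 1080.7 - 4P = 195.7 + 11P gives 15P = 885, so P* = 59.
Plugging P* into demand: Q* = 1080.7 - 4(59) = 844.7.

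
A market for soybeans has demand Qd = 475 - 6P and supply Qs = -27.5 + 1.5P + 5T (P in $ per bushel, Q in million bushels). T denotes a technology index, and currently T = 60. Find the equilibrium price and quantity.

P* = 27, Q* = 313

With T = 60, supply is Qs = 272.5 + 1.5P.
The market clears where 475 - 6P = 272.5 + 1.5P. Rearranging, 7.5P = 202.5, hence P* = 27.
Then Q* = 475 - 6(27) = 313.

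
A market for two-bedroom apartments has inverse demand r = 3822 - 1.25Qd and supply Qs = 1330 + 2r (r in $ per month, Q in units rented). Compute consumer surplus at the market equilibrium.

In direct form, Qd = 3057.6 - 0.8r.
Set Qd = Qs: 3057.6 - 0.8r = 1330 + 2r, so 1727.6 = 2.8r and r* = 617.
Then Q* = 3057.6 - 0.8(617) = 2564.
Demand choke price (Qd = 0): r = 3057.6/0.8 = 3822. Consumer surplus = ½ × (3822 - 617) × 2564 = 4108810.

Consumer surplus = 4108810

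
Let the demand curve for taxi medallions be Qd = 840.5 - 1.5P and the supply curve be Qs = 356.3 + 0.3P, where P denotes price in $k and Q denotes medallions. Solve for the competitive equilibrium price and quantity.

P* = 269, Q* = 437

Set Qd = Qs: 840.5 - 1.5P = 356.3 + 0.3P, so 484.2 = 1.8P and P* = 269.
Plugging P* into demand: Q* = 840.5 - 1.5(269) = 437.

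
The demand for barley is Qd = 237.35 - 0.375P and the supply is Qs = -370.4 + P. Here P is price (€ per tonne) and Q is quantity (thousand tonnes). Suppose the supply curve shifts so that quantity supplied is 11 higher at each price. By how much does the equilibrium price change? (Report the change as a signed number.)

ΔP = -8

At equilibrium Qd = Qs, so 237.35 - 0.375P = -370.4 + P; collecting terms, 607.75 = 1.375P and P* = 442.
Then Q* = 237.35 - 0.375(442) = 71.6.
After the shift, supply is Qs = -359.4 + P.
New equilibrium: 596.75 = 1.375P, so P = 434 and Q = 74.6.
ΔP = 434 - 442 = -8.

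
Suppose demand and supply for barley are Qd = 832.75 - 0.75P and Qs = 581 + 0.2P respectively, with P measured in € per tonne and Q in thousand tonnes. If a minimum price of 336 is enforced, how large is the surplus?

Surplus = 67.45

Evaluating both curves at the floor price 336 gives Qd = 580.75, Qs = 648.2.
Surplus = Qs - Qd = 648.2 - 580.75 = 67.45.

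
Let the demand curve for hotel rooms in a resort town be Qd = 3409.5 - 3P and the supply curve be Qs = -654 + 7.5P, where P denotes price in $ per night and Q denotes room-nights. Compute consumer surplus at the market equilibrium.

Consumer surplus = 842625.375

Set Qd = Qs: 3409.5 - 3P = -654 + 7.5P, so 4063.5 = 10.5P and P* = 387.
Plugging P* into demand: Q* = 3409.5 - 3(387) = 2248.5.
Demand choke price (Qd = 0): P = 3409.5/3 = 1136.5. Consumer surplus = ½ × (1136.5 - 387) × 2248.5 = 842625.375.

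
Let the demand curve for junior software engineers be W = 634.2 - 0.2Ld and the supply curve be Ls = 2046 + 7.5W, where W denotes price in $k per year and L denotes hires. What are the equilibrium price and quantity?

W* = 90, L* = 2721

Inverting to quantity form: Ld = 3171 - 5W.
At equilibrium Ld = Ls, so 3171 - 5W = 2046 + 7.5W; collecting terms, 1125 = 12.5W and W* = 90.
Then L* = 3171 - 5(90) = 2721.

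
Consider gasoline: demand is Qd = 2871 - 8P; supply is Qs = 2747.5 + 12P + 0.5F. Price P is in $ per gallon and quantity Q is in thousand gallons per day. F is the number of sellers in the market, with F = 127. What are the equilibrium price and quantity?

P* = 3, Q* = 2847

With F = 127, supply is Qs = 2811 + 12P.
The market clears where 2871 - 8P = 2811 + 12P. Rearranging, 20P = 60, hence P* = 3.
Plugging P* into demand: Q* = 2871 - 8(3) = 2847.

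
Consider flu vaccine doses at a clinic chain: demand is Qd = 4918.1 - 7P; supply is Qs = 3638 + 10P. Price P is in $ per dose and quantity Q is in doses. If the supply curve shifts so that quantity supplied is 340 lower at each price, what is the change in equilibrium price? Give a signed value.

ΔP = 20

At equilibrium Qd = Qs, so 4918.1 - 7P = 3638 + 10P; collecting terms, 1280.1 = 17P and P* = 75.3.
Then Q* = 4918.1 - 7(75.3) = 4391.
After the shift, supply is Qs = 3298 + 10P.
New equilibrium: 1620.1 = 17P, so P = 95.3 and Q = 4251.
ΔP = 95.3 - 75.3 = 20.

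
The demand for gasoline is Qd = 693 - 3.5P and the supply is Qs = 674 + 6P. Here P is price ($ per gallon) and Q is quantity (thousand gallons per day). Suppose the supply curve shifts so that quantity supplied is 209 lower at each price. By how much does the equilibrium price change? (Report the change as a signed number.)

ΔP = 22

At equilibrium Qd = Qs, so 693 - 3.5P = 674 + 6P; collecting terms, 19 = 9.5P and P* = 2.
Plugging P* into demand: Q* = 693 - 3.5(2) = 686.
After the shift, supply is Qs = 465 + 6P.
Re-solving, 9.5P = 228 gives P = 24 and Q = 609.
ΔP = 24 - 2 = 22.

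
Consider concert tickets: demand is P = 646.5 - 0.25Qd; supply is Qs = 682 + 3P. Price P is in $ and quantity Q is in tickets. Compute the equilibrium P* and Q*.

Rewriting in direct form: Qd = 2586 - 4P.
Equating demand and supply, 2586 - 4P = 682 + 3P gives 7P = 1904, so P* = 272.
Plugging P* into demand: Q* = 2586 - 4(272) = 1498.

P* = 272, Q* = 1498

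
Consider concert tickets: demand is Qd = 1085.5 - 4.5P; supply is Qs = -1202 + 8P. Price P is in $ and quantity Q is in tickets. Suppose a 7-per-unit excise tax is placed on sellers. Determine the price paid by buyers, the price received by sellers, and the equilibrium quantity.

P_b = 187.48, P_s = 180.48, Q = 241.84

With a tax of 7 on sellers, they supply based on the net price P_s = P_b - 7, so Qs = -1258 + 8P_b.
Market clearing requires 1085.5 - 4.5P_b = -1258 + 8P_b; hence 2343.5 = 12.5P_b and P_b = 187.48.
Then P_s = 187.48 - 7 = 180.48 and Q = 1085.5 - 4.5(187.48) = 241.84.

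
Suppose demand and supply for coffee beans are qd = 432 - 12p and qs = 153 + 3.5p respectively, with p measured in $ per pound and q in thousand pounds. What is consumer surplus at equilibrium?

Consumer surplus = 1944

Equating demand and supply, 432 - 12p = 153 + 3.5p gives 15.5p = 279, so p* = 18.
Then q* = 432 - 12(18) = 216.
Demand choke price (qd = 0): p = 432/12 = 36. Consumer surplus = ½ × (36 - 18) × 216 = 1944.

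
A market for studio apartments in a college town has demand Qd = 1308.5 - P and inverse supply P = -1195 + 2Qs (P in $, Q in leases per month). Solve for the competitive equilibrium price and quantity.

Inverting to quantity form: Qs = 597.5 + 0.5P.
The market clears where 1308.5 - P = 597.5 + 0.5P. Rearranging, 1.5P = 711, hence P* = 474.
Substitute back: Q* = 1308.5 - 474 = 834.5.

P* = 474, Q* = 834.5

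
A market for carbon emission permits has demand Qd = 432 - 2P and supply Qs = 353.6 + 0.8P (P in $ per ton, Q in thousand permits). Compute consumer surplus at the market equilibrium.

Consumer surplus = 35344

The market clears where 432 - 2P = 353.6 + 0.8P. Rearranging, 2.8P = 78.4, hence P* = 28.
Then Q* = 432 - 2(28) = 376.
Demand choke price (Qd = 0): P = 432/2 = 216. Consumer surplus = ½ × (216 - 28) × 376 = 35344.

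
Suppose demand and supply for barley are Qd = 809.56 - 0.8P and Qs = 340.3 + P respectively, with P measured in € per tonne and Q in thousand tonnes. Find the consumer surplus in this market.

Consumer surplus = 225750.625

Equating demand and supply, 809.56 - 0.8P = 340.3 + P gives 1.8P = 469.26, so P* = 260.7.
Plugging P* into demand: Q* = 809.56 - 0.8(260.7) = 601.
Demand choke price (Qd = 0): P = 809.56/0.8 = 1011.95. Consumer surplus = ½ × (1011.95 - 260.7) × 601 = 225750.625.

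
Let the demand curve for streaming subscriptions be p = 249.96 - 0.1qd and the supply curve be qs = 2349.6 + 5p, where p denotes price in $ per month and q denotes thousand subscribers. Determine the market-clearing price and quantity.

p* = 10, q* = 2399.6

Inverting to quantity form: qd = 2499.6 - 10p.
Set qd = qs: 2499.6 - 10p = 2349.6 + 5p, so 150 = 15p and p* = 10.
Substitute back: q* = 2499.6 - 10(10) = 2399.6.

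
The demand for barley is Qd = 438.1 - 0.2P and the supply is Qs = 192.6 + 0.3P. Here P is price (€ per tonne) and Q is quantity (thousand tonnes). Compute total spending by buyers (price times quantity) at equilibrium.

Total spending by buyers = 166890.9

Set Qd = Qs: 438.1 - 0.2P = 192.6 + 0.3P, so 245.5 = 0.5P and P* = 491.
Then Q* = 438.1 - 0.2(491) = 339.9.
Total spending by buyers = P* × Q* = 491 × 339.9 = 166890.9.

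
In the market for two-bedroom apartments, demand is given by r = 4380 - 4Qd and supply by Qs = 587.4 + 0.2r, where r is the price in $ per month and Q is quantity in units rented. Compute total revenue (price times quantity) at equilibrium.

Rewriting in direct form: Qd = 1095 - 0.25r.
Equating demand and supply, 1095 - 0.25r = 587.4 + 0.2r gives 0.45r = 507.6, so r* = 1128.
Then Q* = 1095 - 0.25(1128) = 813.
Total revenue = r* × Q* = 1128 × 813 = 917064.

Total revenue = 917064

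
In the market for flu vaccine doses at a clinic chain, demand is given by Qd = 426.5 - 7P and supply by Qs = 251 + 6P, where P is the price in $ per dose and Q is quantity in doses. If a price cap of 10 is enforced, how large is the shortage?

At P = 10: Qd = 356.5 and Qs = 311.
Shortage = Qd - Qs = 356.5 - 311 = 45.5.

Shortage = 45.5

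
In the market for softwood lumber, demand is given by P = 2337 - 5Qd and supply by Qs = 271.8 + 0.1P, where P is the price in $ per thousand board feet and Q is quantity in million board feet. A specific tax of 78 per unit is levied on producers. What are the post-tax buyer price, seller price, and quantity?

P_b = 678, P_s = 600, Q = 331.8

Rewriting in direct form: Qd = 467.4 - 0.2P.
With a tax of 78 on producers, they supply based on the net price P_s = P_b - 78, so Qs = 264 + 0.1P_b.
Equate demand and the shifted supply: 467.4 - 0.2P_b = 264 + 0.1P_b, giving 0.3P_b = 203.4, so P_b = 678.
So P_s = 600 and the quantity traded is Q = 467.4 - 0.2(678) = 331.8.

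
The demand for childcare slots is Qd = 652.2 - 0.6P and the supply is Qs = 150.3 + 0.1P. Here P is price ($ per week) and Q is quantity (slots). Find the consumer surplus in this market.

Consumer surplus = 41070

Set Qd = Qs: 652.2 - 0.6P = 150.3 + 0.1P, so 501.9 = 0.7P and P* = 717.
From the demand curve, Q* = 652.2 - 0.6(717) = 222.
Demand choke price (Qd = 0): P = 652.2/0.6 = 1087. Consumer surplus = ½ × (1087 - 717) × 222 = 41070.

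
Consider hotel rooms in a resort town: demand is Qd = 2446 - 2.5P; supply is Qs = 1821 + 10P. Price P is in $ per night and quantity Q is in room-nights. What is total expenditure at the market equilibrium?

The market clears where 2446 - 2.5P = 1821 + 10P. Rearranging, 12.5P = 625, hence P* = 50.
Then Q* = 2446 - 2.5(50) = 2321.
Total expenditure = P* × Q* = 50 × 2321 = 116050.

Total expenditure = 116050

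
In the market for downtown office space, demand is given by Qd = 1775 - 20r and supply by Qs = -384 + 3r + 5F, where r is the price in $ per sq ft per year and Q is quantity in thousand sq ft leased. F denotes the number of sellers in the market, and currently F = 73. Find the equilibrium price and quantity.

With F = 73, supply is Qs = -19 + 3r.
Set Qd = Qs: 1775 - 20r = -19 + 3r, so 1794 = 23r and r* = 78.
Then Q* = 1775 - 20(78) = 215.

r* = 78, Q* = 215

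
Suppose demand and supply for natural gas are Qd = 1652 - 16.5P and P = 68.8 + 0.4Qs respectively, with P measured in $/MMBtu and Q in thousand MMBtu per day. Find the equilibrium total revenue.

Total revenue = 6528

Inverting to quantity form: Qs = -172 + 2.5P.
Equating demand and supply, 1652 - 16.5P = -172 + 2.5P gives 19P = 1824, so P* = 96.
Plugging P* into demand: Q* = 1652 - 16.5(96) = 68.
Total revenue = P* × Q* = 96 × 68 = 6528.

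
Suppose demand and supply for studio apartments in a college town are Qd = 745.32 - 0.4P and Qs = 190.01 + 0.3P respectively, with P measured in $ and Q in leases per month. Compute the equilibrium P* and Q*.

Set Qd = Qs: 745.32 - 0.4P = 190.01 + 0.3P, so 555.31 = 0.7P and P* = 793.3.
Then Q* = 745.32 - 0.4(793.3) = 428.

P* = 793.3, Q* = 428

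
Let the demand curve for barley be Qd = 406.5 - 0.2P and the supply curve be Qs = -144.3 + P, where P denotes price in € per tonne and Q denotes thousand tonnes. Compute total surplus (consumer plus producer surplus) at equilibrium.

The market clears where 406.5 - 0.2P = -144.3 + P. Rearranging, 1.2P = 550.8, hence P* = 459.
Then Q* = 406.5 - 0.2(459) = 314.7.
Demand choke price = 2032.5; supply choke price = 144.3. CS = ½(2032.5 - 459)(314.7) = 247590.225; PS = ½(459 - 144.3)(314.7) = 49518.045. Total surplus = 297108.27.

Total surplus = 297108.27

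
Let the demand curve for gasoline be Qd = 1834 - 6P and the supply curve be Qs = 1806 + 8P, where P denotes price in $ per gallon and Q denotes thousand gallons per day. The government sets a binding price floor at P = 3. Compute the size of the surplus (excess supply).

At P = 3: Qd = 1816 and Qs = 1830.
Surplus = Qs - Qd = 1830 - 1816 = 14.

Surplus = 14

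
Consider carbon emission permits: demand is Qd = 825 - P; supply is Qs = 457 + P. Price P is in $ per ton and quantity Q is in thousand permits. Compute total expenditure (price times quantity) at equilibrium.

Set Qd = Qs: 825 - P = 457 + P, so 368 = 2P and P* = 184.
Plugging P* into demand: Q* = 825 - 184 = 641.
Total expenditure = P* × Q* = 184 × 641 = 117944.

Total expenditure = 117944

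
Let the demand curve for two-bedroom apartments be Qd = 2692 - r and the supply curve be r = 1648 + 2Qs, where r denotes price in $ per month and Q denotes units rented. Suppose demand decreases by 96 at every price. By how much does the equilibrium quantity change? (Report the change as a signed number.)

In direct form, Qs = -824 + 0.5r.
At equilibrium Qd = Qs, so 2692 - r = -824 + 0.5r; collecting terms, 3516 = 1.5r and r* = 2344.
Plugging r* into demand: Q* = 2692 - 2344 = 348.
After the shift, demand is Qd = 2596 - r.
Re-solving, 1.5r = 3420 gives r = 2280 and Q = 316.
ΔQ = 316 - 348 = -32.

ΔQ = -32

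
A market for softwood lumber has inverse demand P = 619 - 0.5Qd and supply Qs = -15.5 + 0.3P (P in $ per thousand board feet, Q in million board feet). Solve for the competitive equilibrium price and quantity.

Rewriting in direct form: Qd = 1238 - 2P.
At equilibrium Qd = Qs, so 1238 - 2P = -15.5 + 0.3P; collecting terms, 1253.5 = 2.3P and P* = 545.
Plugging P* into demand: Q* = 1238 - 2(545) = 148.

P* = 545, Q* = 148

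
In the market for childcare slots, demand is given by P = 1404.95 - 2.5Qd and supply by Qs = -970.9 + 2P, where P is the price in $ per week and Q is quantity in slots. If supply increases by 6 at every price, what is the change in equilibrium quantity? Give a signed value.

ΔQ = 1

In direct form, Qd = 561.98 - 0.4P.
Set Qd = Qs: 561.98 - 0.4P = -970.9 + 2P, so 1532.88 = 2.4P and P* = 638.7.
Plugging P* into demand: Q* = 561.98 - 0.4(638.7) = 306.5.
After the shift, supply is Qs = -964.9 + 2P.
The new intersection has 1526.88 = 2.4P, i.e. P = 636.2, Q = 307.5.
ΔQ = 307.5 - 306.5 = 1.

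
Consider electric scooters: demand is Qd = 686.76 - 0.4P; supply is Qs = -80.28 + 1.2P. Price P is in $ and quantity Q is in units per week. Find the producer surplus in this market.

Producer surplus = 102093.75

Set Qd = Qs: 686.76 - 0.4P = -80.28 + 1.2P, so 767.04 = 1.6P and P* = 479.4.
Then Q* = 686.76 - 0.4(479.4) = 495.
Supply choke price (Qs = 0): P = 66.9. Producer surplus = ½ × (479.4 - 66.9) × 495 = 102093.75.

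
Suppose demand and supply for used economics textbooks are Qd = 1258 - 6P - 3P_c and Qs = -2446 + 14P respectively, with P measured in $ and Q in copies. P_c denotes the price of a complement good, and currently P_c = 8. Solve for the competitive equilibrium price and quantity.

With P_c = 8, demand is Qd = 1234 - 6P.
Equating demand and supply, 1234 - 6P = -2446 + 14P gives 20P = 3680, so P* = 184.
Plugging P* into demand: Q* = 1234 - 6(184) = 130.

P* = 184, Q* = 130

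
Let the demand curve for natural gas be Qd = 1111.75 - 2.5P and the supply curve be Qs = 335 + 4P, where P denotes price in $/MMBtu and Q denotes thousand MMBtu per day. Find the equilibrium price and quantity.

The market clears where 1111.75 - 2.5P = 335 + 4P. Rearranging, 6.5P = 776.75, hence P* = 119.5.
From the demand curve, Q* = 1111.75 - 2.5(119.5) = 813.

P* = 119.5, Q* = 813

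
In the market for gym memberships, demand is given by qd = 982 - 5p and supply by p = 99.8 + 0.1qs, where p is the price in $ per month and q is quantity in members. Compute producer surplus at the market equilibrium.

Producer surplus = 5184.2

In direct form, qs = -998 + 10p.
At equilibrium qd = qs, so 982 - 5p = -998 + 10p; collecting terms, 1980 = 15p and p* = 132.
Plugging p* into demand: q* = 982 - 5(132) = 322.
Supply choke price (qs = 0): p = 99.8. Producer surplus = ½ × (132 - 99.8) × 322 = 5184.2.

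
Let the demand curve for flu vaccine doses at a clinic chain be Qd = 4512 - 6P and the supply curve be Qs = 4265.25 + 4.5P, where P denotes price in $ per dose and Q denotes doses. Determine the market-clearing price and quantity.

P* = 23.5, Q* = 4371

The market clears where 4512 - 6P = 4265.25 + 4.5P. Rearranging, 10.5P = 246.75, hence P* = 23.5.
From the demand curve, Q* = 4512 - 6(23.5) = 4371.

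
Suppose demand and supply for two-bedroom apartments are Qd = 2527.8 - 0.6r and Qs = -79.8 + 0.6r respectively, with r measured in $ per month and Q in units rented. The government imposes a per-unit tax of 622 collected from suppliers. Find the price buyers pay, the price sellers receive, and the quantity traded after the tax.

With a tax of 622 on suppliers, they supply based on the net price r_s = r_b - 622, so Qs = -453 + 0.6r_b.
Equate demand and the shifted supply: 2527.8 - 0.6r_b = -453 + 0.6r_b, giving 1.2r_b = 2980.8, so r_b = 2484.
So r_s = 1862 and the quantity traded is Q = 2527.8 - 0.6(2484) = 1037.4.

r_b = 2484, r_s = 1862, Q = 1037.4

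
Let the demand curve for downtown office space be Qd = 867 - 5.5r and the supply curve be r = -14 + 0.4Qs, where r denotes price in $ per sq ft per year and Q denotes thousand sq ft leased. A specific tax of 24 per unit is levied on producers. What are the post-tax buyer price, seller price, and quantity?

r_b = 111.5, r_s = 87.5, Q = 253.75

Rewriting in direct form: Qs = 35 + 2.5r.
Producers keep r_s = r_b - 24 per unit, so supply in terms of the buyer price is Qs = -25 + 2.5r_b.
Market clearing requires 867 - 5.5r_b = -25 + 2.5r_b; hence 892 = 8r_b and r_b = 111.5.
So r_s = 87.5 and the quantity traded is Q = 867 - 5.5(111.5) = 253.75.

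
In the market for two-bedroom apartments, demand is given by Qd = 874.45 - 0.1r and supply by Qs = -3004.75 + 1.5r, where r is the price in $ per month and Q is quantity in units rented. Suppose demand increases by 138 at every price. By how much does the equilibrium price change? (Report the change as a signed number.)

Δr = 86.25

Set Qd = Qs: 874.45 - 0.1r = -3004.75 + 1.5r, so 3879.2 = 1.6r and r* = 2424.5.
From the demand curve, Q* = 874.45 - 0.1(2424.5) = 632.
After the shift, demand is Qd = 1012.45 - 0.1r.
Re-solving, 1.6r = 4017.2 gives r = 2510.75 and Q = 761.375.
Δr = 2510.75 - 2424.5 = 86.25.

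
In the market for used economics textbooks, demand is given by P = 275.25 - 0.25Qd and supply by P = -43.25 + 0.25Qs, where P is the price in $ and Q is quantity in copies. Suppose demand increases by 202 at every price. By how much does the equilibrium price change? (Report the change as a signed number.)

Rewriting in direct form: Qd = 1101 - 4P and Qs = 173 + 4P.
Set Qd = Qs: 1101 - 4P = 173 + 4P, so 928 = 8P and P* = 116.
Plugging P* into demand: Q* = 1101 - 4(116) = 637.
After the shift, demand is Qd = 1303 - 4P.
Re-solving, 8P = 1130 gives P = 141.25 and Q = 738.
ΔP = 141.25 - 116 = 25.25.

ΔP = 25.25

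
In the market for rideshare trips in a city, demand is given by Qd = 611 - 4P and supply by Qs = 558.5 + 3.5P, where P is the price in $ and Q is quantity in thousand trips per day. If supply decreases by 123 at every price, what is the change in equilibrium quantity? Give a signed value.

Set Qd = Qs: 611 - 4P = 558.5 + 3.5P, so 52.5 = 7.5P and P* = 7.
From the demand curve, Q* = 611 - 4(7) = 583.
After the shift, supply is Qs = 435.5 + 3.5P.
The new intersection has 175.5 = 7.5P, i.e. P = 23.4, Q = 517.4.
ΔQ = 517.4 - 583 = -65.6.

ΔQ = -65.6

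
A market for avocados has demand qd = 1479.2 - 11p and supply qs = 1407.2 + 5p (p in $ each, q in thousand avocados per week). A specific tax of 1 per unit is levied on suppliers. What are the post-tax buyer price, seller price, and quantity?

p_b = 4.8125, p_s = 3.8125, q = 1426.2625

Suppliers keep p_s = p_b - 1 per unit, so supply in terms of the buyer price is qs = 1402.2 + 5p_b.
Equate demand and the shifted supply: 1479.2 - 11p_b = 1402.2 + 5p_b, giving 16p_b = 77, so p_b = 4.8125.
Then p_s = 4.8125 - 1 = 3.8125 and q = 1479.2 - 11(4.8125) = 1426.2625.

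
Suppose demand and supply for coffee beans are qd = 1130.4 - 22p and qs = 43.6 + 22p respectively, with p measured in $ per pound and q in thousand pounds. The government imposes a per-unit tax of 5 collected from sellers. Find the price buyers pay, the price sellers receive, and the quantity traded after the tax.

The tax drives a wedge p_b - p_s = 5. Substituting p_s = p_b - 5 into supply: qs = -66.4 + 22p_b.
Market clearing requires 1130.4 - 22p_b = -66.4 + 22p_b; hence 1196.8 = 44p_b and p_b = 27.2.
So p_s = 22.2 and the quantity traded is q = 1130.4 - 22(27.2) = 532.

p_b = 27.2, p_s = 22.2, q = 532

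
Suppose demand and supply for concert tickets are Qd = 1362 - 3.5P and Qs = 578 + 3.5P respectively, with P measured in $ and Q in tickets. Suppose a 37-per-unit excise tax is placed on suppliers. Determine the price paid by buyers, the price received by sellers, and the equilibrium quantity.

With a tax of 37 on suppliers, they supply based on the net price P_s = P_b - 37, so Qs = 448.5 + 3.5P_b.
Market clearing requires 1362 - 3.5P_b = 448.5 + 3.5P_b; hence 913.5 = 7P_b and P_b = 130.5.
So P_s = 93.5 and the quantity traded is Q = 1362 - 3.5(130.5) = 905.25.

P_b = 130.5, P_s = 93.5, Q = 905.25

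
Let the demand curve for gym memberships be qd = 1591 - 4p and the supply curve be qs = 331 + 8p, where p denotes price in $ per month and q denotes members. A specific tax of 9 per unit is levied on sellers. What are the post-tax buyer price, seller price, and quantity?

p_b = 111, p_s = 102, q = 1147

With a tax of 9 on sellers, they supply based on the net price p_s = p_b - 9, so qs = 259 + 8p_b.
Set qd = qs: 1591 - 4p_b = 259 + 8p_b, so 1332 = 12p_b and p_b = 111.
Then p_s = 111 - 9 = 102 and q = 1591 - 4(111) = 1147.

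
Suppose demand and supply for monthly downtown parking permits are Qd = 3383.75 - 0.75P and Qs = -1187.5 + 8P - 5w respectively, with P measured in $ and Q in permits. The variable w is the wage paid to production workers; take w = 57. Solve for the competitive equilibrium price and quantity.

P* = 555, Q* = 2967.5

With w = 57, supply is Qs = -1472.5 + 8P.
Equating demand and supply, 3383.75 - 0.75P = -1472.5 + 8P gives 8.75P = 4856.25, so P* = 555.
From the demand curve, Q* = 3383.75 - 0.75(555) = 2967.5.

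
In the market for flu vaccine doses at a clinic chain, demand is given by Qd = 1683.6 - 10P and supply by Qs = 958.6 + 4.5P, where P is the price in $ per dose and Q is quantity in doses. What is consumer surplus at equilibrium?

Consumer surplus = 70045.448

Set Qd = Qs: 1683.6 - 10P = 958.6 + 4.5P, so 725 = 14.5P and P* = 50.
From the demand curve, Q* = 1683.6 - 10(50) = 1183.6.
Demand choke price (Qd = 0): P = 1683.6/10 = 168.36. Consumer surplus = ½ × (168.36 - 50) × 1183.6 = 70045.448.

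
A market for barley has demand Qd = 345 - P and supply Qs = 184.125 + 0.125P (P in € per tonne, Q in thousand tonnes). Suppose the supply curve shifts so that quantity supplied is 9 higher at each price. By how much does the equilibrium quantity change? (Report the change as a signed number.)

ΔQ = 8

Equating demand and supply, 345 - P = 184.125 + 0.125P gives 1.125P = 160.875, so P* = 143.
Substitute back: Q* = 345 - 143 = 202.
After the shift, supply is Qs = 193.125 + 0.125P.
New equilibrium: 151.875 = 1.125P, so P = 135 and Q = 210.
ΔQ = 210 - 202 = 8.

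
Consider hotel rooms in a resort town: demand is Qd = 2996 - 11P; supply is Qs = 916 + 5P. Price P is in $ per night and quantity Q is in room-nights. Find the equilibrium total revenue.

Equating demand and supply, 2996 - 11P = 916 + 5P gives 16P = 2080, so P* = 130.
Plugging P* into demand: Q* = 2996 - 11(130) = 1566.
Total revenue = P* × Q* = 130 × 1566 = 203580.

Total revenue = 203580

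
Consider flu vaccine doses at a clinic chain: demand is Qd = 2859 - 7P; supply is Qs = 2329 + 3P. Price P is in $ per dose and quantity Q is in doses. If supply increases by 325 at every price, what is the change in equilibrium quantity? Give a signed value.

ΔQ = 227.5

The market clears where 2859 - 7P = 2329 + 3P. Rearranging, 10P = 530, hence P* = 53.
Then Q* = 2859 - 7(53) = 2488.
After the shift, supply is Qs = 2654 + 3P.
Re-solving, 10P = 205 gives P = 20.5 and Q = 2715.5.
ΔQ = 2715.5 - 2488 = 227.5.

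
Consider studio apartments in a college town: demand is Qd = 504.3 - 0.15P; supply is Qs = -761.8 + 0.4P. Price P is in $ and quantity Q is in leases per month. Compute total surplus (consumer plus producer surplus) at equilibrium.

Set Qd = Qs: 504.3 - 0.15P = -761.8 + 0.4P, so 1266.1 = 0.55P and P* = 2302.
Then Q* = 504.3 - 0.15(2302) = 159.
Demand choke price = 3362; supply choke price = 1904.5. CS = ½(3362 - 2302)(159) = 84270; PS = ½(2302 - 1904.5)(159) = 31601.25. Total surplus = 115871.25.

Total surplus = 115871.25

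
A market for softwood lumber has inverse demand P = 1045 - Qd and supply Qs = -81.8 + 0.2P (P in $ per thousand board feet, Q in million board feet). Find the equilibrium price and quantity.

P* = 939, Q* = 106

Inverting to quantity form: Qd = 1045 - P.
Equating demand and supply, 1045 - P = -81.8 + 0.2P gives 1.2P = 1126.8, so P* = 939.
From the demand curve, Q* = 1045 - 939 = 106.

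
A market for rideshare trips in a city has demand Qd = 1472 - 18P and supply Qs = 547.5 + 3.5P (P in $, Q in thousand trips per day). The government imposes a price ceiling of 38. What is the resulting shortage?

Evaluating both curves at the ceiling price 38 gives Qd = 788, Qs = 680.5.
Shortage = Qd - Qs = 788 - 680.5 = 107.5.

Shortage = 107.5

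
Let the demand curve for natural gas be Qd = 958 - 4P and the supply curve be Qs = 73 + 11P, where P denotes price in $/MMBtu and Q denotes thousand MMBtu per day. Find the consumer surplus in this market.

Consumer surplus = 65160.5

The market clears where 958 - 4P = 73 + 11P. Rearranging, 15P = 885, hence P* = 59.
Substitute back: Q* = 958 - 4(59) = 722.
Demand choke price (Qd = 0): P = 958/4 = 239.5. Consumer surplus = ½ × (239.5 - 59) × 722 = 65160.5.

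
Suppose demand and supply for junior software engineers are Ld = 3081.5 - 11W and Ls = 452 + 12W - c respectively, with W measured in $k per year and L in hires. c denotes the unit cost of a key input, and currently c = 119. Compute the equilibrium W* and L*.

With c = 119, supply is Ls = 333 + 12W.
Set Ld = Ls: 3081.5 - 11W = 333 + 12W, so 2748.5 = 23W and W* = 119.5.
Substitute back: L* = 3081.5 - 11(119.5) = 1767.

W* = 119.5, L* = 1767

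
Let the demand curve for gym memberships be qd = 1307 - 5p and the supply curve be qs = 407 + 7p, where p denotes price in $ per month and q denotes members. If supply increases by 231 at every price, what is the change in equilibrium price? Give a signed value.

Δp = -19.25

Equating demand and supply, 1307 - 5p = 407 + 7p gives 12p = 900, so p* = 75.
Then q* = 1307 - 5(75) = 932.
After the shift, supply is qs = 638 + 7p.
The new intersection has 669 = 12p, i.e. p = 55.75, q = 1028.25.
Δp = 55.75 - 75 = -19.25.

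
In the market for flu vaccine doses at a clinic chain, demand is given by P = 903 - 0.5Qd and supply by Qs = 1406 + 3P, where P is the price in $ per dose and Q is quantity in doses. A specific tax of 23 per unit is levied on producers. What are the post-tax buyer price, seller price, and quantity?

In direct form, Qd = 1806 - 2P.
With a tax of 23 on producers, they supply based on the net price P_s = P_b - 23, so Qs = 1337 + 3P_b.
Set Qd = Qs: 1806 - 2P_b = 1337 + 3P_b, so 469 = 5P_b and P_b = 93.8.
Then P_s = 93.8 - 23 = 70.8 and Q = 1806 - 2(93.8) = 1618.4.

P_b = 93.8, P_s = 70.8, Q = 1618.4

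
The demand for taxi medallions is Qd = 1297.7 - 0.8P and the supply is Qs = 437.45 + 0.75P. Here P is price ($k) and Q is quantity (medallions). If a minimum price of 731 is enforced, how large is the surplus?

Surplus = 272.8

At P = 731: Qd = 712.9 and Qs = 985.7.
Surplus = Qs - Qd = 985.7 - 712.9 = 272.8.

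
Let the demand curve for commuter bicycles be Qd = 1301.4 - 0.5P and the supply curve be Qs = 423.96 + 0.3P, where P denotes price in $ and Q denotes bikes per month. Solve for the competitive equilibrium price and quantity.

P* = 1096.8, Q* = 753

Equating demand and supply, 1301.4 - 0.5P = 423.96 + 0.3P gives 0.8P = 877.44, so P* = 1096.8.
Substitute back: Q* = 1301.4 - 0.5(1096.8) = 753.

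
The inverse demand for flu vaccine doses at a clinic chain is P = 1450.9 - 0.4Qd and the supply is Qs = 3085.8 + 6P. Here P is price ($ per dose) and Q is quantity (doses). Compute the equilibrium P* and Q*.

Solving each curve for Q: Qd = 3627.25 - 2.5P.
The market clears where 3627.25 - 2.5P = 3085.8 + 6P. Rearranging, 8.5P = 541.45, hence P* = 63.7.
From the demand curve, Q* = 3627.25 - 2.5(63.7) = 3468.

P* = 63.7, Q* = 3468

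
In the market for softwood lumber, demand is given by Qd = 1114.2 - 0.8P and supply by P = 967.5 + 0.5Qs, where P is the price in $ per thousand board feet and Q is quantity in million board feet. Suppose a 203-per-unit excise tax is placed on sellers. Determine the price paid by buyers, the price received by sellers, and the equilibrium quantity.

P_b = 1234, P_s = 1031, Q = 127

Rewriting in direct form: Qs = -1935 + 2P.
The tax drives a wedge P_b - P_s = 203. Substituting P_s = P_b - 203 into supply: Qs = -2341 + 2P_b.
Equate demand and the shifted supply: 1114.2 - 0.8P_b = -2341 + 2P_b, giving 2.8P_b = 3455.2, so P_b = 1234.
Then P_s = 1234 - 203 = 1031 and Q = 1114.2 - 0.8(1234) = 127.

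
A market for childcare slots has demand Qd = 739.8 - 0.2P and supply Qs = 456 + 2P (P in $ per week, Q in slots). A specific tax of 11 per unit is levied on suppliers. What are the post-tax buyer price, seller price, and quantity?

P_b = 139, P_s = 128, Q = 712

Suppliers keep P_s = P_b - 11 per unit, so supply in terms of the buyer price is Qs = 434 + 2P_b.
Set Qd = Qs: 739.8 - 0.2P_b = 434 + 2P_b, so 305.8 = 2.2P_b and P_b = 139.
Then P_s = 139 - 11 = 128 and Q = 739.8 - 0.2(139) = 712.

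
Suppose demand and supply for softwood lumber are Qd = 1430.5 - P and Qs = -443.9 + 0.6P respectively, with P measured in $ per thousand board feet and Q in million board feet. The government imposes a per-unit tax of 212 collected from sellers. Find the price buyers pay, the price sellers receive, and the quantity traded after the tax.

The tax drives a wedge P_b - P_s = 212. Substituting P_s = P_b - 212 into supply: Qs = -571.1 + 0.6P_b.
Equate demand and the shifted supply: 1430.5 - P_b = -571.1 + 0.6P_b, giving 1.6P_b = 2001.6, so P_b = 1251.
Then P_s = 1251 - 212 = 1039 and Q = 1430.5 - 1251 = 179.5.

P_b = 1251, P_s = 1039, Q = 179.5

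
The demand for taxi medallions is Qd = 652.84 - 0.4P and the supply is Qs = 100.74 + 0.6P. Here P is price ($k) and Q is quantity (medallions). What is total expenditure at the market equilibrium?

Total expenditure = 238507.2

The market clears where 652.84 - 0.4P = 100.74 + 0.6P. Rearranging, P = 552.1, hence P* = 552.1.
Then Q* = 652.84 - 0.4(552.1) = 432.
Total expenditure = P* × Q* = 552.1 × 432 = 238507.2.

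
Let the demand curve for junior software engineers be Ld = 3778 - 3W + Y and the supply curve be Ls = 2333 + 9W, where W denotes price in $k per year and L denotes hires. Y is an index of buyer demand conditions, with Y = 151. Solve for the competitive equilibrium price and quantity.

With Y = 151, demand is Ld = 3929 - 3W.
Set Ld = Ls: 3929 - 3W = 2333 + 9W, so 1596 = 12W and W* = 133.
From the demand curve, L* = 3929 - 3(133) = 3530.

W* = 133, L* = 3530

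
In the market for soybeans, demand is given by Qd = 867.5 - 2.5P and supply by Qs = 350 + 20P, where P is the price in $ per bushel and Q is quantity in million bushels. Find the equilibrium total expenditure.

Total expenditure = 18630

Set Qd = Qs: 867.5 - 2.5P = 350 + 20P, so 517.5 = 22.5P and P* = 23.
Plugging P* into demand: Q* = 867.5 - 2.5(23) = 810.
Total expenditure = P* × Q* = 23 × 810 = 18630.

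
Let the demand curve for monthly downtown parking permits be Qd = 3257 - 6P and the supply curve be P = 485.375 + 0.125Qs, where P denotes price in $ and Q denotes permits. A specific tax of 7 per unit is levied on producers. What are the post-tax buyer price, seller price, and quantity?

Inverting to quantity form: Qs = -3883 + 8P.
The tax drives a wedge P_b - P_s = 7. Substituting P_s = P_b - 7 into supply: Qs = -3939 + 8P_b.
Market clearing requires 3257 - 6P_b = -3939 + 8P_b; hence 7196 = 14P_b and P_b = 514.
So P_s = 507 and the quantity traded is Q = 3257 - 6(514) = 173.

P_b = 514, P_s = 507, Q = 173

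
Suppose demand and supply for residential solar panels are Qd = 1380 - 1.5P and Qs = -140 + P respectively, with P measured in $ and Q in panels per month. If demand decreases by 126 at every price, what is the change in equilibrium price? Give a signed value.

ΔP = -50.4

Equating demand and supply, 1380 - 1.5P = -140 + P gives 2.5P = 1520, so P* = 608.
Then Q* = 1380 - 1.5(608) = 468.
After the shift, demand is Qd = 1254 - 1.5P.
Re-solving, 2.5P = 1394 gives P = 557.6 and Q = 417.6.
ΔP = 557.6 - 608 = -50.4.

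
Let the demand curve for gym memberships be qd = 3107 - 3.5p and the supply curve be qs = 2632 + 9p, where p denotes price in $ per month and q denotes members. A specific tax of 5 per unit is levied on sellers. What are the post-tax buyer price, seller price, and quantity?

p_b = 41.6, p_s = 36.6, q = 2961.4

Sellers keep p_s = p_b - 5 per unit, so supply in terms of the buyer price is qs = 2587 + 9p_b.
Set qd = qs: 3107 - 3.5p_b = 2587 + 9p_b, so 520 = 12.5p_b and p_b = 41.6.
So p_s = 36.6 and the quantity traded is q = 3107 - 3.5(41.6) = 2961.4.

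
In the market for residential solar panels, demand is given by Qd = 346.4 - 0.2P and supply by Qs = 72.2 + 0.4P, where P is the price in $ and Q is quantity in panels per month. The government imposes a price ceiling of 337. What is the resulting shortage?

With P fixed at 337, quantity demanded is 279 and quantity supplied is 207.
Shortage = Qd - Qs = 279 - 207 = 72.

Shortage = 72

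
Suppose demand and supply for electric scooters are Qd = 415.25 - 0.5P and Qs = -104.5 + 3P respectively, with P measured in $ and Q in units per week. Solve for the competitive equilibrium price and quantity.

Set Qd = Qs: 415.25 - 0.5P = -104.5 + 3P, so 519.75 = 3.5P and P* = 148.5.
Substitute back: Q* = 415.25 - 0.5(148.5) = 341.

P* = 148.5, Q* = 341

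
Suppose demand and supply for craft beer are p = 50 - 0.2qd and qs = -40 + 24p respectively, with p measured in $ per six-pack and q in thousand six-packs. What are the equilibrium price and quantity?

p* = 10, q* = 200

Inverting to quantity form: qd = 250 - 5p.
Set qd = qs: 250 - 5p = -40 + 24p, so 290 = 29p and p* = 10.
Plugging p* into demand: q* = 250 - 5(10) = 200.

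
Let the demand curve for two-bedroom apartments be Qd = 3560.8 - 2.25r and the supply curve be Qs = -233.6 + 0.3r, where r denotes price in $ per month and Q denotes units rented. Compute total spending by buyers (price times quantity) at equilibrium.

Total spending by buyers = 316646.4

Set Qd = Qs: 3560.8 - 2.25r = -233.6 + 0.3r, so 3794.4 = 2.55r and r* = 1488.
Substitute back: Q* = 3560.8 - 2.25(1488) = 212.8.
Total spending by buyers = r* × Q* = 1488 × 212.8 = 316646.4.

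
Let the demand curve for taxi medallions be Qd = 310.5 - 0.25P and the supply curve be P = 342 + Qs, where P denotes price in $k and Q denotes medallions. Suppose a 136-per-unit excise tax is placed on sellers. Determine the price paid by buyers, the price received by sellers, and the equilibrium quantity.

P_b = 630.8, P_s = 494.8, Q = 152.8

In direct form, Qs = -342 + P.
Sellers keep P_s = P_b - 136 per unit, so supply in terms of the buyer price is Qs = -478 + P_b.
Set Qd = Qs: 310.5 - 0.25P_b = -478 + P_b, so 788.5 = 1.25P_b and P_b = 630.8.
Then P_s = 630.8 - 136 = 494.8 and Q = 310.5 - 0.25(630.8) = 152.8.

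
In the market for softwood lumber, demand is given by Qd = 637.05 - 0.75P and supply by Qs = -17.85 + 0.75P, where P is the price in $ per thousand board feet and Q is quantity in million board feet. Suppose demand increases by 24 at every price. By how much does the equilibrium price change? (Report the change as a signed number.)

ΔP = 16

The market clears where 637.05 - 0.75P = -17.85 + 0.75P. Rearranging, 1.5P = 654.9, hence P* = 436.6.
From the demand curve, Q* = 637.05 - 0.75(436.6) = 309.6.
After the shift, demand is Qd = 661.05 - 0.75P.
Re-solving, 1.5P = 678.9 gives P = 452.6 and Q = 321.6.
ΔP = 452.6 - 436.6 = 16.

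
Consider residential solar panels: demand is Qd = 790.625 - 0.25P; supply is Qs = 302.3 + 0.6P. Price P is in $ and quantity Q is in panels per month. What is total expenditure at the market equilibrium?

The market clears where 790.625 - 0.25P = 302.3 + 0.6P. Rearranging, 0.85P = 488.325, hence P* = 574.5.
Substitute back: Q* = 790.625 - 0.25(574.5) = 647.
Total expenditure = P* × Q* = 574.5 × 647 = 371701.5.

Total expenditure = 371701.5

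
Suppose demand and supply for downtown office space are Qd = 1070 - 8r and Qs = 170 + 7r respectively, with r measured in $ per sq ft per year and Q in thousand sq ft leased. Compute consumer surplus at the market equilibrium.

Equating demand and supply, 1070 - 8r = 170 + 7r gives 15r = 900, so r* = 60.
Then Q* = 1070 - 8(60) = 590.
Demand choke price (Qd = 0): r = 1070/8 = 133.75. Consumer surplus = ½ × (133.75 - 60) × 590 = 21756.25.

Consumer surplus = 21756.25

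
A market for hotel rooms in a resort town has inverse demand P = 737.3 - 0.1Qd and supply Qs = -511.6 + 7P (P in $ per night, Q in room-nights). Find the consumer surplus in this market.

Consumer surplus = 374011.25

Rewriting in direct form: Qd = 7373 - 10P.
The market clears where 7373 - 10P = -511.6 + 7P. Rearranging, 17P = 7884.6, hence P* = 463.8.
Then Q* = 7373 - 10(463.8) = 2735.
Demand choke price (Qd = 0): P = 7373/10 = 737.3. Consumer surplus = ½ × (737.3 - 463.8) × 2735 = 374011.25.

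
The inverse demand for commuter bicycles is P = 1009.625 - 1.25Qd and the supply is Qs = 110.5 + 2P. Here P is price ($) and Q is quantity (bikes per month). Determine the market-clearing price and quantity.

P* = 249, Q* = 608.5

In direct form, Qd = 807.7 - 0.8P.
The market clears where 807.7 - 0.8P = 110.5 + 2P. Rearranging, 2.8P = 697.2, hence P* = 249.
Plugging P* into demand: Q* = 807.7 - 0.8(249) = 608.5.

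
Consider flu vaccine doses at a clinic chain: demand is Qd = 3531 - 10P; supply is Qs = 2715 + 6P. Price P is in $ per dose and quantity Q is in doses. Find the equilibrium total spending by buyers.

At equilibrium Qd = Qs, so 3531 - 10P = 2715 + 6P; collecting terms, 816 = 16P and P* = 51.
Plugging P* into demand: Q* = 3531 - 10(51) = 3021.
Total spending by buyers = P* × Q* = 51 × 3021 = 154071.

Total spending by buyers = 154071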